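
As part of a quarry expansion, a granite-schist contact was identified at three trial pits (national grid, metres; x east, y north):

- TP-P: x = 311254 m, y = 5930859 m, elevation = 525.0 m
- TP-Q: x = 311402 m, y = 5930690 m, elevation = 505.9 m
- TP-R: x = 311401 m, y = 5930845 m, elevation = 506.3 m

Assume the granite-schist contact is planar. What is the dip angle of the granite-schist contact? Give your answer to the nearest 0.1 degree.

Two edge vectors: TP-P→TP-Q = (148, -169, -19.1), TP-P→TP-R = (147, -14, -18.7).
Normal n = (TP-P→TP-Q) × (TP-P→TP-R) = (2892.9, -40.1, 22771).
So ∂z/∂x = −n_x/n_z = −0.12704 and ∂z/∂y = −n_y/n_z = 0.00176.
Gradient magnitude |∇z| = √(a² + b²) = √(0.01614 + 0.00000) = 0.12706.
True dip = arctan(0.12706) = 7.2°, dipping toward E (azimuth ≈ 091°).

7.2°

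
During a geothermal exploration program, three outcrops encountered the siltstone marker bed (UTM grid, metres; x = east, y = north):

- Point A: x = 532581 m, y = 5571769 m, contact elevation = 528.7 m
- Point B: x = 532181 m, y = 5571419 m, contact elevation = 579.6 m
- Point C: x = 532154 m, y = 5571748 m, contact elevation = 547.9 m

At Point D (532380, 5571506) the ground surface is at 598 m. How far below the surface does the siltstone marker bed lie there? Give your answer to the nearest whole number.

Two edge vectors: Point A→Point B = (-400, -350, 50.9), Point A→Point C = (-427, -21, 19.2).
Normal n = (Point A→Point B) × (Point A→Point C) = (-5651.1, -14054.3, -141050).
So ∂z/∂x = −n_x/n_z = −0.04006452 and ∂z/∂y = −n_y/n_z = −0.09964055.
Intercept c from Point A: 528.7 + 21337.60 + 555174.14 = 577040.44.
At (532380, 5571506): z_contact = −21329.5 − 555147.9 + 577040.44 = 563.0 m.
Depth below ground = 598 − 563.0 = 35 m.

35 m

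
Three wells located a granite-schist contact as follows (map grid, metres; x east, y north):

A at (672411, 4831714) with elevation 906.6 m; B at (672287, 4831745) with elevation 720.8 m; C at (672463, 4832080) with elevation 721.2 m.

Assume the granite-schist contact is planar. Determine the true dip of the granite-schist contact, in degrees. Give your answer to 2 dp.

56.24°

Two edge vectors: A→B = (-124, 31, -185.8), A→C = (52, 366, -185.4).
Normal n = (A→B) × (A→C) = (62255.4, -32651.2, -46996).
So ∂z/∂x = −n_x/n_z = 1.32470 and ∂z/∂y = −n_y/n_z = −0.69477.
Gradient magnitude |∇z| = √(a² + b²) = √(1.75482 + 0.48270) = 1.49583.
True dip = arctan(1.49583) = 56.24°, dipping toward WNW (azimuth ≈ 298°).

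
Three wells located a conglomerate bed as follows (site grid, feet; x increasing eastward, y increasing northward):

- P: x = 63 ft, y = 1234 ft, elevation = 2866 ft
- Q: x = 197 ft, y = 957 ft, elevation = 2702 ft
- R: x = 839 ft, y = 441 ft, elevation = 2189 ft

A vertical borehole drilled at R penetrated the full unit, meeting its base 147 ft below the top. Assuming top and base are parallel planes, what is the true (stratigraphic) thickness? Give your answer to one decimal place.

Let the plane be z = a·x + b·y + c.
Q−P: 134a − 277b = −164;  R−P: 776a − 793b = −677.
Solving gives a = −0.52882, b = 0.33624.
|∇z| = √(a²+b²) = 0.62666, so dip δ = arctan(0.62666) = 32.07°.
True thickness = vertical thickness × cos δ = 147 × cos 32.07° = 124.6 ft.

124.6 ft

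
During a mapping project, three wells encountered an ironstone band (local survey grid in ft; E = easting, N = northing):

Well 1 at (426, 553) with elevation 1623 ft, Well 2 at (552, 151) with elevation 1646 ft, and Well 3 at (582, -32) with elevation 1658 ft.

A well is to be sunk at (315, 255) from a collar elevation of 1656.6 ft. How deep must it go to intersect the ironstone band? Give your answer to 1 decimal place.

5.1 ft

Two edge vectors: Well 1→Well 2 = (126, -402, 23), Well 1→Well 3 = (156, -585, 35).
Normal n = (Well 1→Well 2) × (Well 1→Well 3) = (-615, -822, -10998).
So ∂z/∂E = −n_x/n_z = −0.05592 and ∂z/∂N = −n_y/n_z = −0.07474.
Intercept c from Well 1: 1623 + 23.82 + 41.33 = 1688.15.
At (315, 255): z_contact = −17.61 − 19.06 + 1688.15 = 1651.48 ft.
Depth below ground = 1656.6 − 1651.48 = 5.1 ft.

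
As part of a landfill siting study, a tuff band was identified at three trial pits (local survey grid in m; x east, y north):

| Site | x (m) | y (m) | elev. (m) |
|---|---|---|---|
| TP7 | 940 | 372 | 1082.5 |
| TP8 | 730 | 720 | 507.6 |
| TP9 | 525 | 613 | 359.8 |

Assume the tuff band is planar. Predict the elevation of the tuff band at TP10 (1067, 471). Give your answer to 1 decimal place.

Two edge vectors: TP7→TP8 = (-210, 348, -574.9), TP7→TP9 = (-415, 241, -722.7).
Normal n = (TP7→TP8) × (TP7→TP9) = (-112948.7, 86816.5, 93810).
So ∂z/∂x = −n_x/n_z = 1.204016 and ∂z/∂y = −n_y/n_z = −0.925450.
Intercept c from TP7: 1082.5 − 1131.77 + 344.27 = 294.99.
At (1067, 471): z = 1284.7 − 435.9 + 294.99 = 1143.8 m.

1143.8 m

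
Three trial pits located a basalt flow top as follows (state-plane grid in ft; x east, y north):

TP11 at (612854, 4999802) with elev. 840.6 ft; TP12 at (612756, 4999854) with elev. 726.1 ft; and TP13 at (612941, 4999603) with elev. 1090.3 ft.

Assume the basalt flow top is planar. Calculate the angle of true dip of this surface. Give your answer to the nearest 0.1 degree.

Two edge vectors: TP11→TP12 = (-98, 52, -114.5), TP11→TP13 = (87, -199, 249.7).
Normal n = (TP11→TP12) × (TP11→TP13) = (-9801.1, 14509.1, 14978).
So ∂z/∂x = −n_x/n_z = 0.65437 and ∂z/∂y = −n_y/n_z = −0.96869.
Gradient magnitude |∇z| = √(a² + b²) = √(0.42820 + 0.93837) = 1.16900.
True dip = arctan(1.16900) = 49.5°, dipping toward NW (azimuth ≈ 326°).

49.5°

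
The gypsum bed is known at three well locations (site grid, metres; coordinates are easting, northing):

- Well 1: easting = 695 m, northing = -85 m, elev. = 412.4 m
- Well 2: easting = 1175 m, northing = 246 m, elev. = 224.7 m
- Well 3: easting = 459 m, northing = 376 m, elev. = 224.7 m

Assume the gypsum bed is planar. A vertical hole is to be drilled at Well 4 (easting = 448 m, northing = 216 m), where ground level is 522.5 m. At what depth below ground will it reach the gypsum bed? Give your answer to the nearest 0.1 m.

225.1 m

Two edge vectors: Well 1→Well 2 = (480, 331, -187.7), Well 1→Well 3 = (-236, 461, -187.7).
Normal n = (Well 1→Well 2) × (Well 1→Well 3) = (24401, 134393.2, 299396).
So ∂z/∂easting = −n_x/n_z = −0.081501 and ∂z/∂northing = −n_y/n_z = −0.448881.
Intercept c from Well 1: 412.4 + 56.64 − 38.15 = 430.89.
At (448, 216): z_contact = −36.51 − 96.96 + 430.89 = 297.42 m.
Depth below ground = 522.5 − 297.42 = 225.1 m.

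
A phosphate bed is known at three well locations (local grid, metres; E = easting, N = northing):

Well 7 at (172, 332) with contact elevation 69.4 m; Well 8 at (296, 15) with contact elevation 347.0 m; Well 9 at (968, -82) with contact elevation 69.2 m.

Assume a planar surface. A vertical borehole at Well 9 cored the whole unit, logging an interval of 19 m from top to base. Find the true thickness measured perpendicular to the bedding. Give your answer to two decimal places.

11.93 m

Two edge vectors: Well 7→Well 8 = (124, -317, 277.6), Well 7→Well 9 = (796, -414, -0.2).
Normal n = (Well 7→Well 8) × (Well 7→Well 9) = (114989.8, 220994.4, 200996).
So ∂z/∂E = −n_x/n_z = −0.57210 and ∂z/∂N = −n_y/n_z = −1.09950.
|∇z| = √(a²+b²) = 1.23943, so dip δ = arctan(1.23943) = 51.10°.
True thickness = vertical thickness × cos δ = 19 × cos 51.10° = 11.93 m.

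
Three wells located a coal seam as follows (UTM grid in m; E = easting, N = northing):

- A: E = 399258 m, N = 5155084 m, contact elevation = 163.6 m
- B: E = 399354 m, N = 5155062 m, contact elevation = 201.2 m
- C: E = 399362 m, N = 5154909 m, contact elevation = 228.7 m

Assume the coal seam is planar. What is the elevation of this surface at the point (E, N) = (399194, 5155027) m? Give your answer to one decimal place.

150.1 m

Let the plane be z = a·E + b·N + c.
B−A: 96a − 22b = 37.6;  C−A: 104a − 175b = 65.1.
Solving gives a = 0.354727122, b = −0.161190739.
Then c = 163.6 − a·399258 − b·5155084 = 689487.76.
At (399194, 5155027): z = 141604.9 − 830942.6 + 689487.76 = 150.1 m.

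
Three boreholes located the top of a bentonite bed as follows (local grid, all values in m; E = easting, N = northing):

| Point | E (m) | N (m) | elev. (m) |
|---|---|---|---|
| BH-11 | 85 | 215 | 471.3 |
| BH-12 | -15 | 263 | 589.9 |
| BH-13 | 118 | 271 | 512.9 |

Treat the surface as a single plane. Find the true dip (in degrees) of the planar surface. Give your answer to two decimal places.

Let the plane be z = a·E + b·N + c.
BH-12−BH-11: −100a + 48b = 118.6;  BH-13−BH-11: 33a + 56b = 41.6.
Solving gives a = −0.64655, b = 1.12386.
Gradient magnitude |∇z| = √(a² + b²) = √(0.41802 + 1.26306) = 1.29657.
True dip = arctan(1.29657) = 52.36°, dipping toward SSE (azimuth ≈ 150°).

52.36°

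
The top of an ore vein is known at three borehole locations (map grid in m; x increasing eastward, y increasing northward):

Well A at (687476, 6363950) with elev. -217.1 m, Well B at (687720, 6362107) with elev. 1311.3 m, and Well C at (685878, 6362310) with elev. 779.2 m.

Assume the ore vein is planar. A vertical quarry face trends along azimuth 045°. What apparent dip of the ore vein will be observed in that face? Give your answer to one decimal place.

Let the plane be z = a·x + b·y + c.
Well B−Well A: 244a − 1843b = 1528.4;  Well C−Well A: −1598a − 1640b = 996.3.
Solving gives a = 0.20040, b = −0.80277.
Unit vector along 045° is (sin 45°, cos 45°) = (0.7071, 0.7071).
Slope in that direction = a·(0.7071) + b·(0.7071) = −0.42594.
Apparent dip = arctan|0.42594| = 23.1° (true dip is 39.6°, so apparent ≤ true as expected).

23.1°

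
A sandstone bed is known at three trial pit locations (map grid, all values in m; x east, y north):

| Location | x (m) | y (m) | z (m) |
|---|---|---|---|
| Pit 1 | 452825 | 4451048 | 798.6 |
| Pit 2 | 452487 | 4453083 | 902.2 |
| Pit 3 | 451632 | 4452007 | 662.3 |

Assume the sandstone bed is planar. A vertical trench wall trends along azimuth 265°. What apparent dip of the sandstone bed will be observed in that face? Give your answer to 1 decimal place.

10.5°

Two edge vectors: Pit 1→Pit 2 = (-338, 2035, 103.6), Pit 1→Pit 3 = (-1193, 959, -136.3).
Normal n = (Pit 1→Pit 2) × (Pit 1→Pit 3) = (-376722.9, -169664.2, 2103613).
So ∂z/∂x = −n_x/n_z = 0.17908 and ∂z/∂y = −n_y/n_z = 0.08065.
Unit vector along 265° is (sin 265°, cos 265°) = (-0.9962, -0.0872).
Slope in that direction = a·(-0.9962) + b·(-0.0872) = −0.18543.
Apparent dip = arctan|0.18543| = 10.5° (true dip is 11.1°, so apparent ≤ true as expected).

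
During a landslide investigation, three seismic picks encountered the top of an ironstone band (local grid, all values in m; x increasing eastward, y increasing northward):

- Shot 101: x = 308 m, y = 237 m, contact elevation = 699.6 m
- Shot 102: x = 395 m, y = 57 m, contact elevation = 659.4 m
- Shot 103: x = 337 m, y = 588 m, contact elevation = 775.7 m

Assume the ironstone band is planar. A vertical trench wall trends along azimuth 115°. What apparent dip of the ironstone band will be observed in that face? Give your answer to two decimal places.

Two edge vectors: Shot 101→Shot 102 = (87, -180, -40.2), Shot 101→Shot 103 = (29, 351, 76.1).
Normal n = (Shot 101→Shot 102) × (Shot 101→Shot 103) = (412.2, -7786.5, 35757).
So ∂z/∂x = −n_x/n_z = −0.01153 and ∂z/∂y = −n_y/n_z = 0.21776.
Unit vector along 115° is (sin 115°, cos 115°) = (0.9063, -0.4226).
Slope in that direction = a·(0.9063) + b·(-0.4226) = −0.10248.
Apparent dip = arctan|0.10248| = 5.85° (true dip is 12.3°, so apparent ≤ true as expected).

5.85°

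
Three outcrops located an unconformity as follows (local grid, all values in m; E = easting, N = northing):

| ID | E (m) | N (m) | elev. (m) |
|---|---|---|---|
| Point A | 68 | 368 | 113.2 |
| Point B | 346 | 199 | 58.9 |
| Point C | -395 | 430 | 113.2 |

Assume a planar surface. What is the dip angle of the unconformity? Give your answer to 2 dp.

22.58°

Two edge vectors: Point A→Point B = (278, -169, -54.3), Point A→Point C = (-463, 62, 0).
Normal n = (Point A→Point B) × (Point A→Point C) = (3366.6, 25140.9, -61011).
So ∂z/∂E = −n_x/n_z = 0.05518 and ∂z/∂N = −n_y/n_z = 0.41207.
Gradient magnitude |∇z| = √(a² + b²) = √(0.00304 + 0.16980) = 0.41575.
True dip = arctan(0.41575) = 22.58°, dipping toward S (azimuth ≈ 188°).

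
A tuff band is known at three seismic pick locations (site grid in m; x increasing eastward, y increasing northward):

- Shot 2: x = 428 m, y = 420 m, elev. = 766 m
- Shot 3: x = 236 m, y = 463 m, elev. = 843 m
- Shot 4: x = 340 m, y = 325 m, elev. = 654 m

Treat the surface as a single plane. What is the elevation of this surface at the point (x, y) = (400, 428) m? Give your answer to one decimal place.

Two edge vectors: Shot 2→Shot 3 = (-192, 43, 77), Shot 2→Shot 4 = (-88, -95, -112).
Normal n = (Shot 2→Shot 3) × (Shot 2→Shot 4) = (2499, -28280, 22024).
So ∂z/∂x = −n_x/n_z = −0.11347 and ∂z/∂y = −n_y/n_z = 1.28405.
Intercept c from Shot 2: 766 + 48.56 − 539.30 = 275.26.
At (400, 428): z = −45.4 + 549.6 + 275.26 = 779.4 m.

779.4 m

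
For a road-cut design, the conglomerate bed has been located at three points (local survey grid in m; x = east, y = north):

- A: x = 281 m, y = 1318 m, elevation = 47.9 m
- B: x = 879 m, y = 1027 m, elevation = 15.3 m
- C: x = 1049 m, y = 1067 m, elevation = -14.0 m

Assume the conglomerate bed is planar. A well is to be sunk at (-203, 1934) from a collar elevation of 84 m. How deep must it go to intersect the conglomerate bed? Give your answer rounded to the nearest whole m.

Two edge vectors: A→B = (598, -291, -32.6), A→C = (768, -251, -61.9).
Normal n = (A→B) × (A→C) = (9830.3, 11979.4, 73390).
So ∂z/∂x = −n_x/n_z = −0.13395 and ∂z/∂y = −n_y/n_z = −0.16323.
Intercept c from A: 47.9 + 37.64 + 215.14 = 300.68.
At (-203, 1934): z_contact = 27.2 − 315.7 + 300.68 = 12.2 m.
Depth below ground = 84 − 12.2 = 72 m.

72 m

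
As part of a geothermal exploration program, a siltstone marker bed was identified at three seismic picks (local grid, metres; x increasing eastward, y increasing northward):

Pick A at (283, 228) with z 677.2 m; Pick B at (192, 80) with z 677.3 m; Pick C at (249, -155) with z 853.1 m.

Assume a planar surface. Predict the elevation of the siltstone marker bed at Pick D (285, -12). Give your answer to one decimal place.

807.7 m

Let the plane be z = a·x + b·y + c.
Pick B−Pick A: −91a − 148b = 0.1;  Pick C−Pick A: −34a − 383b = 175.9.
Solving gives a = 0.87170, b = −0.53665.
Then c = 677.2 − a·283 − b·228 = 552.87.
At (285, -12): z = 248.4 + 6.4 + 552.87 = 807.7 m.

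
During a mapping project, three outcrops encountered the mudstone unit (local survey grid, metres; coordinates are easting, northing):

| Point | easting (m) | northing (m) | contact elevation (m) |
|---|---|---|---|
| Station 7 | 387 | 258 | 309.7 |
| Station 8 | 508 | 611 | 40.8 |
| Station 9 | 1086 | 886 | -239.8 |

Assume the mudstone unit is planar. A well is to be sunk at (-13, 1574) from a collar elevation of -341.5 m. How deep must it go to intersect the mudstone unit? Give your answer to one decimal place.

Let the plane be z = a·easting + b·northing + c.
Station 8−Station 7: 121a + 353b = −268.9;  Station 9−Station 7: 699a + 628b = −549.5.
Solving gives a = −0.147016, b = −0.711363.
Then c = 309.7 − a·387 − b·258 = 550.13.
At (-13, 1574): z_contact = 1.91 − 1119.69 + 550.13 = -567.65 m.
Depth below ground = -341.5 − (-567.65) = 226.1 m.

226.1 m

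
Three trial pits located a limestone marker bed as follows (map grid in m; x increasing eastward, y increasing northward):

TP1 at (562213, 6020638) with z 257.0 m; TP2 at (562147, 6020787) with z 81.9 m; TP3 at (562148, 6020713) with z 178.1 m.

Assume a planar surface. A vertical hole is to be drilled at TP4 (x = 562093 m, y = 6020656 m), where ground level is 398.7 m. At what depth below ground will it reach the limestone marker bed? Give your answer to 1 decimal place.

Two edge vectors: TP1→TP2 = (-66, 149, -175.1), TP1→TP3 = (-65, 75, -78.9).
Normal n = (TP1→TP2) × (TP1→TP3) = (1376.4, 6174.1, 4735).
So ∂z/∂x = −n_x/n_z = −0.290686378 and ∂z/∂y = −n_y/n_z = −1.303928194.
Intercept c from TP1: 257 + 163427.66 + 7850479.64 = 8014164.30.
At (562093, 6020656): z_contact = −163392.78 − 7850503.11 + 8014164.30 = 268.41 m.
Depth below ground = 398.7 − 268.41 = 130.3 m.

130.3 m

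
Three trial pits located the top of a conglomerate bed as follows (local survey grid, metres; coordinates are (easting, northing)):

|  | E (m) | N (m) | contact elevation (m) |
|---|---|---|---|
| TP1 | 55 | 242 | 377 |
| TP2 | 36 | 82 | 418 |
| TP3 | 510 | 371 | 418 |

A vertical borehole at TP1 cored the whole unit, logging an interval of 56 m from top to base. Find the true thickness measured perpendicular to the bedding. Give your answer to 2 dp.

53.28 m

Two edge vectors: TP1→TP2 = (-19, -160, 41), TP1→TP3 = (455, 129, 41).
Normal n = (TP1→TP2) × (TP1→TP3) = (-11849, 19434, 70349).
So ∂z/∂E = −n_x/n_z = 0.16843 and ∂z/∂N = −n_y/n_z = −0.27625.
|∇z| = √(a²+b²) = 0.32355, so dip δ = arctan(0.32355) = 17.93°.
True thickness = vertical thickness × cos δ = 56 × cos 17.93° = 53.28 m.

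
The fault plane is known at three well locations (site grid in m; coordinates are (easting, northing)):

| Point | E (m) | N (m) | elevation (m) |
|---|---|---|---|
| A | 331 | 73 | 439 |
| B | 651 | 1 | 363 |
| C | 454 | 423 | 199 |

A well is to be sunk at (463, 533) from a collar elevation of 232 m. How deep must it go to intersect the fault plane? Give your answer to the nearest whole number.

98 m

Two edge vectors: A→B = (320, -72, -76), A→C = (123, 350, -240).
Normal n = (A→B) × (A→C) = (43880, 67452, 120856).
So ∂z/∂E = −n_x/n_z = −0.36308 and ∂z/∂N = −n_y/n_z = −0.55812.
Intercept c from A: 439 + 120.18 + 40.74 = 599.92.
At (463, 533): z_contact = −168.1 − 297.5 + 599.92 = 134.3 m.
Depth below ground = 232 − 134.3 = 98 m.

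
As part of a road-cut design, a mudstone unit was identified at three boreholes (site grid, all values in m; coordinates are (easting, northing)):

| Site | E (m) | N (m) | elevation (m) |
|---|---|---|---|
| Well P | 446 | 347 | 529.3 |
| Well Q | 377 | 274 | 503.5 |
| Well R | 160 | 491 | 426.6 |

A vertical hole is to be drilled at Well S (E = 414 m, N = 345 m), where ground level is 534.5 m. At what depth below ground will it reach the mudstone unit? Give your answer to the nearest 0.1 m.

Two edge vectors: Well P→Well Q = (-69, -73, -25.8), Well P→Well R = (-286, 144, -102.7).
Normal n = (Well P→Well Q) × (Well P→Well R) = (11212.3, 292.5, -30814).
So ∂z/∂E = −n_x/n_z = 0.36387 and ∂z/∂N = −n_y/n_z = 0.00949.
Intercept c from Well P: 529.3 − 162.29 − 3.29 = 363.72.
At (414, 345): z_contact = 150.64 + 3.27 + 363.72 = 517.64 m.
Depth below ground = 534.5 − 517.64 = 16.9 m.

16.9 m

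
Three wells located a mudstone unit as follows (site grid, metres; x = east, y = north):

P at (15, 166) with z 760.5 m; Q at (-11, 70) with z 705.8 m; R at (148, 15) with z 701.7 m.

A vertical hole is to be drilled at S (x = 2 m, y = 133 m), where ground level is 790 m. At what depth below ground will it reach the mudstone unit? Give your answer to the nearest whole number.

49 m

Two edge vectors: P→Q = (-26, -96, -54.7), P→R = (133, -151, -58.8).
Normal n = (P→Q) × (P→R) = (-2614.9, -8803.9, 16694).
So ∂z/∂x = −n_x/n_z = 0.15664 and ∂z/∂y = −n_y/n_z = 0.52737.
Intercept c from P: 760.5 − 2.35 − 87.54 = 670.61.
At (2, 133): z_contact = 0.3 + 70.1 + 670.61 = 741.1 m.
Depth below ground = 790 − 741.1 = 49 m.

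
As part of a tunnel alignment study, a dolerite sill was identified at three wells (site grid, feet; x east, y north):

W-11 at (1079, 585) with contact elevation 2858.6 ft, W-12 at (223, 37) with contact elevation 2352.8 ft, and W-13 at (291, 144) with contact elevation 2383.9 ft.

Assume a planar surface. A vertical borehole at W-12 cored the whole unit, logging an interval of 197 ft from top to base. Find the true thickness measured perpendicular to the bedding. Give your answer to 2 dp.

Two edge vectors: W-11→W-12 = (-856, -548, -505.8), W-11→W-13 = (-788, -441, -474.7).
Normal n = (W-11→W-12) × (W-11→W-13) = (37077.8, -7772.8, -54328).
So ∂z/∂x = −n_x/n_z = 0.68248 and ∂z/∂y = −n_y/n_z = −0.14307.
|∇z| = √(a²+b²) = 0.69732, so dip δ = arctan(0.69732) = 34.89°.
True thickness = vertical thickness × cos δ = 197 × cos 34.89° = 161.59 ft.

161.59 ft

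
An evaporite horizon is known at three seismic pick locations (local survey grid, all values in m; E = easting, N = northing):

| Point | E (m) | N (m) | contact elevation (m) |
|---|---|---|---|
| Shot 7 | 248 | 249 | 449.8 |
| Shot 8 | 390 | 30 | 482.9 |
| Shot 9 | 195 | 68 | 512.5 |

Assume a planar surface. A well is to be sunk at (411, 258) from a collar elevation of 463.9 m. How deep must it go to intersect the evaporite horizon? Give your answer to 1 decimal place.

Two edge vectors: Shot 7→Shot 8 = (142, -219, 33.1), Shot 7→Shot 9 = (-53, -181, 62.7).
Normal n = (Shot 7→Shot 8) × (Shot 7→Shot 9) = (-7740.2, -10657.7, -37309).
So ∂z/∂E = −n_x/n_z = −0.20746 and ∂z/∂N = −n_y/n_z = −0.28566.
Intercept c from Shot 7: 449.8 + 51.45 + 71.13 = 572.38.
At (411, 258): z_contact = −85.27 − 73.70 + 572.38 = 413.41 m.
Depth below ground = 463.9 − 413.41 = 50.5 m.

50.5 m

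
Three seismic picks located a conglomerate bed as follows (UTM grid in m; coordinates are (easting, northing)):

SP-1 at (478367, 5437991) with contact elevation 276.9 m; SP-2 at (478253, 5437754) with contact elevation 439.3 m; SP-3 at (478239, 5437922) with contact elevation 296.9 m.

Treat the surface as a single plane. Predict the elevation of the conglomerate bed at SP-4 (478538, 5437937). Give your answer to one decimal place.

370.6 m

Let the plane be z = a·E + b·N + c.
SP-2−SP-1: −114a − 237b = 162.4;  SP-3−SP-1: −128a − 69b = 20.
Solving gives a = 0.287743658, b = −0.823640409.
Then c = 276.9 − a·478367 − b·5437991 = 4341578.96.
At (478538, 5437937): z = 137696.3 − 4478904.7 + 4341578.96 = 370.6 m.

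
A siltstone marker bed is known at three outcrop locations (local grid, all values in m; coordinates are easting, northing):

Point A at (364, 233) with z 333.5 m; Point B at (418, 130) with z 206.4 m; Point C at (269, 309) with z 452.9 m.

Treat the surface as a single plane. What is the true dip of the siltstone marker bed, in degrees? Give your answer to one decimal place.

Let the plane be z = a·easting + b·northing + c.
Point B−Point A: 54a − 103b = −127.1;  Point C−Point A: −95a + 76b = 119.4.
Solving gives a = −0.46446, b = 0.99048.
Gradient magnitude |∇z| = √(a² + b²) = √(0.21572 + 0.98104) = 1.09397.
True dip = arctan(1.09397) = 47.6°, dipping toward SSE (azimuth ≈ 155°).

47.6°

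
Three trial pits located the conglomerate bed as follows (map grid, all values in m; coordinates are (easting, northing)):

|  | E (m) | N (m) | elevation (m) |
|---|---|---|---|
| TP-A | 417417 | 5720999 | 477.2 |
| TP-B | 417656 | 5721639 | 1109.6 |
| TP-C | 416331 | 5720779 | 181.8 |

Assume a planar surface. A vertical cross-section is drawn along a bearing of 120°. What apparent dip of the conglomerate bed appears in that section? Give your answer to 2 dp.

22.40°

Let the plane be z = a·E + b·N + c.
TP-B−TP-A: 239a + 640b = 632.4;  TP-C−TP-A: −1086a − 220b = −295.4.
Solving gives a = 0.07771, b = 0.95910.
Unit vector along 120° is (sin 120°, cos 120°) = (0.8660, -0.5000).
Slope in that direction = a·(0.8660) + b·(-0.5000) = −0.41225.
Apparent dip = arctan|0.41225| = 22.40° (true dip is 43.9°, so apparent ≤ true as expected).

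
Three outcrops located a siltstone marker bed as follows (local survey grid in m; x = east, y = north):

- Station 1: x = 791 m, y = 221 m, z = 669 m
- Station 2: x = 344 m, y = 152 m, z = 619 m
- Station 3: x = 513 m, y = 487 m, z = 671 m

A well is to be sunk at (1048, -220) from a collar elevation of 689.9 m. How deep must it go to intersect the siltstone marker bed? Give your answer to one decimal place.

43.7 m

Let the plane be z = a·x + b·y + c.
Station 2−Station 1: −447a − 69b = −50;  Station 3−Station 1: −278a + 266b = 2.
Solving gives a = 0.095319, b = 0.107138.
Then c = 669 − a·791 − b·221 = 569.93.
At (1048, -220): z_contact = 99.89 − 23.57 + 569.93 = 646.25 m.
Depth below ground = 689.9 − 646.25 = 43.7 m.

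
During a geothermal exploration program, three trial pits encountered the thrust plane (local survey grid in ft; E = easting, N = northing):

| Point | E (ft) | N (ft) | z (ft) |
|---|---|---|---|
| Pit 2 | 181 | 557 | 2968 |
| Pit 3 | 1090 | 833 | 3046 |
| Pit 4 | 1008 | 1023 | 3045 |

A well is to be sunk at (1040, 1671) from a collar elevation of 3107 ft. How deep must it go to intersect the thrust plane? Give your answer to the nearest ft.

Let the plane be z = a·E + b·N + c.
Pit 3−Pit 2: 909a + 276b = 78;  Pit 4−Pit 2: 827a + 466b = 77.
Solving gives a = 0.07728, b = 0.02809.
Then c = 2968 − a·181 − b·557 = 2938.37.
At (1040, 1671): z_contact = 80.4 + 46.9 + 2938.37 = 3065.7 ft.
Depth below ground = 3107 − 3065.7 = 41 ft.

41 ft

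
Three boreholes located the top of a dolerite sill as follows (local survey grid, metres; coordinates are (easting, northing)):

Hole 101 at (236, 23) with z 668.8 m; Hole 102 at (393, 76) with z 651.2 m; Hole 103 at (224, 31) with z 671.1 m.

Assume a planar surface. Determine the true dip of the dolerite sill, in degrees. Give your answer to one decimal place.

Let the plane be z = a·E + b·N + c.
Hole 102−Hole 101: 157a + 53b = −17.6;  Hole 103−Hole 101: −12a + 8b = 2.3.
Solving gives a = −0.13885, b = 0.07923.
Gradient magnitude |∇z| = √(a² + b²) = √(0.01928 + 0.00628) = 0.15986.
True dip = arctan(0.15986) = 9.1°, dipping toward ESE (azimuth ≈ 120°).

9.1°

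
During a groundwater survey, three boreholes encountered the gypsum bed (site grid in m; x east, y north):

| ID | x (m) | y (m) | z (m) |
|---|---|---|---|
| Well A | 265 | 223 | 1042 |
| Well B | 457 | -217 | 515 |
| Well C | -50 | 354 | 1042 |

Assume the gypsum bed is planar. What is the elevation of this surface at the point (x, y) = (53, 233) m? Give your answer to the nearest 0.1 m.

927.6 m

Let the plane be z = a·x + b·y + c.
Well B−Well A: 192a − 440b = −527;  Well C−Well A: −315a + 131b = 0.
Solving gives a = 0.60853, b = 1.46327.
Then c = 1042 − a·265 − b·223 = 554.43.
At (53, 233): z = 32.3 + 340.9 + 554.43 = 927.6 m.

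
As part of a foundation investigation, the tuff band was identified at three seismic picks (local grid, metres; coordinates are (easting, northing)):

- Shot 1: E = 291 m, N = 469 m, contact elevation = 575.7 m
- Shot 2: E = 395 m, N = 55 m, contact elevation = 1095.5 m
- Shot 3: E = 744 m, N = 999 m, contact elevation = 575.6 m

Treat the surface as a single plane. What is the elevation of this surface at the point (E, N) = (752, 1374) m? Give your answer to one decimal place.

220.8 m

Two edge vectors: Shot 1→Shot 2 = (104, -414, 519.8), Shot 1→Shot 3 = (453, 530, -0.1).
Normal n = (Shot 1→Shot 2) × (Shot 1→Shot 3) = (-275452.6, 235479.8, 242662).
So ∂z/∂E = −n_x/n_z = 1.135129 and ∂z/∂N = −n_y/n_z = −0.970402.
Intercept c from Shot 1: 575.7 − 330.32 + 455.12 = 700.50.
At (752, 1374): z = 853.6 − 1333.3 + 700.50 = 220.8 m.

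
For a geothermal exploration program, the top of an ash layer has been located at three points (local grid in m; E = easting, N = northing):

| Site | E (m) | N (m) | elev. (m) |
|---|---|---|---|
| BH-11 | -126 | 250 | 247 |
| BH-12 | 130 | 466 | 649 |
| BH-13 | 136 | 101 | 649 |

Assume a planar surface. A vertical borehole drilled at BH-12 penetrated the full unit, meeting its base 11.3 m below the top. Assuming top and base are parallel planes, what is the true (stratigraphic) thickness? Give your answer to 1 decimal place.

Two edge vectors: BH-11→BH-12 = (256, 216, 402), BH-11→BH-13 = (262, -149, 402).
Normal n = (BH-11→BH-12) × (BH-11→BH-13) = (146730, 2412, -94736).
So ∂z/∂E = −n_x/n_z = 1.54883 and ∂z/∂N = −n_y/n_z = 0.02546.
|∇z| = √(a²+b²) = 1.54904, so dip δ = arctan(1.54904) = 57.16°.
True thickness = vertical thickness × cos δ = 11.3 × cos 57.16° = 6.1 m.

6.1 m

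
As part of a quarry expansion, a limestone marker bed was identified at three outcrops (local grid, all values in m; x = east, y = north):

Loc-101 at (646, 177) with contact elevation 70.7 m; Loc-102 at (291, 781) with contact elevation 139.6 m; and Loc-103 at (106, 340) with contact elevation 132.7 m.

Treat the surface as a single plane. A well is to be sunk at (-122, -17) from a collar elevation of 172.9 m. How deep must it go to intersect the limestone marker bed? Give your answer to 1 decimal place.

38.1 m

Two edge vectors: Loc-101→Loc-102 = (-355, 604, 68.9), Loc-101→Loc-103 = (-540, 163, 62).
Normal n = (Loc-101→Loc-102) × (Loc-101→Loc-103) = (26217.3, -15196, 268295).
So ∂z/∂x = −n_x/n_z = −0.09772 and ∂z/∂y = −n_y/n_z = 0.05664.
Intercept c from Loc-101: 70.7 + 63.13 − 10.03 = 123.80.
At (-122, -17): z_contact = 11.92 − 0.96 + 123.80 = 134.76 m.
Depth below ground = 172.9 − 134.76 = 38.1 m.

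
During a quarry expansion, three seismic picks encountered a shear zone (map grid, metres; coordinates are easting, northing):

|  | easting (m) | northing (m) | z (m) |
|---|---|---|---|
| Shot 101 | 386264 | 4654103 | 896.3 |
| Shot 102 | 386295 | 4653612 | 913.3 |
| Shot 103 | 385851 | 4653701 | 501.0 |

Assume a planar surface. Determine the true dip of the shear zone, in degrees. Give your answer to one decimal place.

43.0°

Two edge vectors: Shot 101→Shot 102 = (31, -491, 17), Shot 101→Shot 103 = (-413, -402, -395.3).
Normal n = (Shot 101→Shot 102) × (Shot 101→Shot 103) = (200926.3, 5233.3, -215245).
So ∂z/∂easting = −n_x/n_z = 0.93348 and ∂z/∂northing = −n_y/n_z = 0.02431.
Gradient magnitude |∇z| = √(a² + b²) = √(0.87138 + 0.00059) = 0.93379.
True dip = arctan(0.93379) = 43.0°, dipping toward W (azimuth ≈ 269°).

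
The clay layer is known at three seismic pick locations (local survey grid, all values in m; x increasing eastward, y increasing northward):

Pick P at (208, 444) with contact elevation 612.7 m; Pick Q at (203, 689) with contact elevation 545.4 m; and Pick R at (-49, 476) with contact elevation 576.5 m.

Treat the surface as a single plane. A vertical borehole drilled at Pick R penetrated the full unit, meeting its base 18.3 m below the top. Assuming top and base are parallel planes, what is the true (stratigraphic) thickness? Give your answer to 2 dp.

Let the plane be z = a·x + b·y + c.
Pick Q−Pick P: −5a + 245b = −67.3;  Pick R−Pick P: −257a + 32b = −36.2.
Solving gives a = 0.10692, b = −0.27251.
|∇z| = √(a²+b²) = 0.29274, so dip δ = arctan(0.29274) = 16.32°.
True thickness = vertical thickness × cos δ = 18.3 × cos 16.32° = 17.56 m.

17.56 m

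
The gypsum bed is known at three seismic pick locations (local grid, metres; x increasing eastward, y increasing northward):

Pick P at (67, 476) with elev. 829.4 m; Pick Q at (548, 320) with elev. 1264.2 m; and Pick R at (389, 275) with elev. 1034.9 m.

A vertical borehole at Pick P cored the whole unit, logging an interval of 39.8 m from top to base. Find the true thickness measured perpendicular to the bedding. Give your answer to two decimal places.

22.23 m

Let the plane be z = a·x + b·y + c.
Pick Q−Pick P: 481a − 156b = 434.8;  Pick R−Pick P: 322a − 201b = 205.5.
Solving gives a = 1.19135, b = 0.88614.
|∇z| = √(a²+b²) = 1.48477, so dip δ = arctan(1.48477) = 56.04°.
True thickness = vertical thickness × cos δ = 39.8 × cos 56.04° = 22.23 m.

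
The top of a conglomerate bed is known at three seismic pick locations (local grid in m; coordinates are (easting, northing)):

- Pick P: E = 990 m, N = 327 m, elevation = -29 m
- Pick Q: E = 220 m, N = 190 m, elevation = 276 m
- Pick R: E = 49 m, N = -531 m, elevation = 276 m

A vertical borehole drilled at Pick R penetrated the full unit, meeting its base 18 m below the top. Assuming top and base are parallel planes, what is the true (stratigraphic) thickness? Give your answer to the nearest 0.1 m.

16.6 m

Let the plane be z = a·E + b·N + c.
Pick Q−Pick P: −770a − 137b = 305;  Pick R−Pick P: −941a − 858b = 305.
Solving gives a = −0.41356, b = 0.09808.
|∇z| = √(a²+b²) = 0.42503, so dip δ = arctan(0.42503) = 23.03°.
True thickness = vertical thickness × cos δ = 18 × cos 23.03° = 16.6 m.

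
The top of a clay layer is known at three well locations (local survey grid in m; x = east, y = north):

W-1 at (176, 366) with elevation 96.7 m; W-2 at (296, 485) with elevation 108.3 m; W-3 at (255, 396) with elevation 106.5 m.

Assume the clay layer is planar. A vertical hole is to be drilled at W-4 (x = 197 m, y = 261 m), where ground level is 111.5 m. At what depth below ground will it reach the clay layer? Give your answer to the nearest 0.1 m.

Two edge vectors: W-1→W-2 = (120, 119, 11.6), W-1→W-3 = (79, 30, 9.8).
Normal n = (W-1→W-2) × (W-1→W-3) = (818.2, -259.6, -5801).
So ∂z/∂x = −n_x/n_z = 0.14104 and ∂z/∂y = −n_y/n_z = −0.04475.
Intercept c from W-1: 96.7 − 24.82 + 16.38 = 88.25.
At (197, 261): z_contact = 27.79 − 11.68 + 88.25 = 104.36 m.
Depth below ground = 111.5 − 104.36 = 7.1 m.

7.1 m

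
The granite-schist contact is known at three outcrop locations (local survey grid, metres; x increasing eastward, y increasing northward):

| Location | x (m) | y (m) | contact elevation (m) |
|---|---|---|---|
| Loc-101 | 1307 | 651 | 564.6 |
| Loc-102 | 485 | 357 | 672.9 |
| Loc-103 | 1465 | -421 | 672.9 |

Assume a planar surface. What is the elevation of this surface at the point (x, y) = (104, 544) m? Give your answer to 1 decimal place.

686.1 m

Two edge vectors: Loc-101→Loc-102 = (-822, -294, 108.3), Loc-101→Loc-103 = (158, -1072, 108.3).
Normal n = (Loc-101→Loc-102) × (Loc-101→Loc-103) = (84257.4, 106134, 927636).
So ∂z/∂x = −n_x/n_z = −0.090830 and ∂z/∂y = −n_y/n_z = −0.114413.
Intercept c from Loc-101: 564.6 + 118.72 + 74.48 = 757.80.
At (104, 544): z = −9.4 − 62.2 + 757.80 = 686.1 m.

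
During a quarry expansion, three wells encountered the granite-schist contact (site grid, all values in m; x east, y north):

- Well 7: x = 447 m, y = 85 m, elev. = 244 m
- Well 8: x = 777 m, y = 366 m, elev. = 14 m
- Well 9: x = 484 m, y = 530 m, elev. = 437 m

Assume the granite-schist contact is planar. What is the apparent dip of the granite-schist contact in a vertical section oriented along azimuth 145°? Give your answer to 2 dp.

Two edge vectors: Well 7→Well 8 = (330, 281, -230), Well 7→Well 9 = (37, 445, 193).
Normal n = (Well 7→Well 8) × (Well 7→Well 9) = (156583, -72200, 136453).
So ∂z/∂x = −n_x/n_z = −1.14752 and ∂z/∂y = −n_y/n_z = 0.52912.
Unit vector along 145° is (sin 145°, cos 145°) = (0.5736, -0.8192).
Slope in that direction = a·(0.5736) + b·(-0.8192) = −1.09162.
Apparent dip = arctan|1.09162| = 47.51° (true dip is 51.6°, so apparent ≤ true as expected).

47.51°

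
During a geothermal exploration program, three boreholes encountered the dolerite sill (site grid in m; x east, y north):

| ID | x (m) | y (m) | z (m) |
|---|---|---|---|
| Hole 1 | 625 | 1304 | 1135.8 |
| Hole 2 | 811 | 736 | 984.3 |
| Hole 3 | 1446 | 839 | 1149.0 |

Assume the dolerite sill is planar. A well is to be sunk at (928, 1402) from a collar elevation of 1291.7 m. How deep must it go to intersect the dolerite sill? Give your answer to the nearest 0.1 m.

Two edge vectors: Hole 1→Hole 2 = (186, -568, -151.5), Hole 1→Hole 3 = (821, -465, 13.2).
Normal n = (Hole 1→Hole 2) × (Hole 1→Hole 3) = (-77945.1, -126836.7, 379838).
So ∂z/∂x = −n_x/n_z = 0.205206 and ∂z/∂y = −n_y/n_z = 0.333923.
Intercept c from Hole 1: 1135.8 − 128.25 − 435.44 = 572.11.
At (928, 1402): z_contact = 190.43 + 468.16 + 572.11 = 1230.70 m.
Depth below ground = 1291.7 − 1230.70 = 61.0 m.

61.0 m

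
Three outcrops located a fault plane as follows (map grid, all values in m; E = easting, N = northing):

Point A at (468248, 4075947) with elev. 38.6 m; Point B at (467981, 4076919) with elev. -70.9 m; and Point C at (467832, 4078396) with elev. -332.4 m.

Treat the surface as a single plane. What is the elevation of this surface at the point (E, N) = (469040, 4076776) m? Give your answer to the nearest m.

-433 m

Let the plane be z = a·E + b·N + c.
Point B−Point A: −267a + 972b = −109.5;  Point C−Point A: −416a + 2449b = −371.
Solving gives a = −0.37048102, b = −0.21442226.
Then c = 38.6 − a·468248 − b·4075947 = 1047489.35.
At (469040, 4076776): z = −173770.4 − 874151.5 + 1047489.35 = -432.6 m.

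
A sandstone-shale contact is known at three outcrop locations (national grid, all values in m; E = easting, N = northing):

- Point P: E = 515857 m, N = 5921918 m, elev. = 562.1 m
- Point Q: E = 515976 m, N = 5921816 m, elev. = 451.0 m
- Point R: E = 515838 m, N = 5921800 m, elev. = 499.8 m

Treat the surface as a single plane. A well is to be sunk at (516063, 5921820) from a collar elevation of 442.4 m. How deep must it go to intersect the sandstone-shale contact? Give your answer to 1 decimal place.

Two edge vectors: Point P→Point Q = (119, -102, -111.1), Point P→Point R = (-19, -118, -62.3).
Normal n = (Point P→Point Q) × (Point P→Point R) = (-6755.2, 9524.6, -15980).
So ∂z/∂E = −n_x/n_z = −0.422728411 and ∂z/∂N = −n_y/n_z = 0.596032541.
Intercept c from Point P: 562.1 + 218067.41 − 3529655.83 = −3311026.32.
At (516063, 5921820): z_contact = −218154.49 + 3529597.42 − 3311026.32 = 416.61 m.
Depth below ground = 442.4 − 416.61 = 25.8 m.

25.8 m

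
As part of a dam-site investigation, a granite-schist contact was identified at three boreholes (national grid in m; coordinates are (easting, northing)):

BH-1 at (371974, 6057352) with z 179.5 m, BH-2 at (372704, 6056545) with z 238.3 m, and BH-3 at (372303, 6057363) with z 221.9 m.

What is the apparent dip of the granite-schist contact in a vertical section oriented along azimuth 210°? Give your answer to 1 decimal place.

5.7°

Two edge vectors: BH-1→BH-2 = (730, -807, 58.8), BH-1→BH-3 = (329, 11, 42.4).
Normal n = (BH-1→BH-2) × (BH-1→BH-3) = (-34863.6, -11606.8, 273533).
So ∂z/∂E = −n_x/n_z = 0.12746 and ∂z/∂N = −n_y/n_z = 0.04243.
Unit vector along 210° is (sin 210°, cos 210°) = (-0.5000, -0.8660).
Slope in that direction = a·(-0.5000) + b·(-0.8660) = −0.10048.
Apparent dip = arctan|0.10048| = 5.7° (true dip is 7.7°, so apparent ≤ true as expected).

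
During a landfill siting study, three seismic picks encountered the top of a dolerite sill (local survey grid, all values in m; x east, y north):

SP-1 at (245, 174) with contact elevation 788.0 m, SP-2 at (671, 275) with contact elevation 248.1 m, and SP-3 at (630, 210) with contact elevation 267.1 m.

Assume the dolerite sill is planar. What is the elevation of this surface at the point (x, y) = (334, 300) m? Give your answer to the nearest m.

Two edge vectors: SP-1→SP-2 = (426, 101, -539.9), SP-1→SP-3 = (385, 36, -520.9).
Normal n = (SP-1→SP-2) × (SP-1→SP-3) = (-33174.5, 14041.9, -23549).
So ∂z/∂x = −n_x/n_z = −1.40874 and ∂z/∂y = −n_y/n_z = 0.59628.
Intercept c from SP-1: 788 + 345.14 − 103.75 = 1029.39.
At (334, 300): z = −470.5 + 178.9 + 1029.39 = 737.8 m.

738 m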